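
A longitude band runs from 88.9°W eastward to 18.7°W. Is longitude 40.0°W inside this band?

Yes

Band width going east from -88.9° to -18.7°: ((-18.7 − -88.9) mod 360) = 70.2°.
Offset of -40.0° east of the west edge: ((-40.0 − -88.9) mod 360) = 48.9°.
48.9° ≤ 70.2° ⇒ inside.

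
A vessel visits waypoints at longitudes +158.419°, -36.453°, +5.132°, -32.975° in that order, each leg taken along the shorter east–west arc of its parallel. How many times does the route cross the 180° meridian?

Leg 1: +158.419° → -36.453°, shortest Δλ = 165.128° (east) — crosses 180°.
Leg 2: -36.453° → +5.132°, shortest Δλ = 41.585° (east) — does not cross 180°.
Leg 3: +5.132° → -32.975°, shortest Δλ = -38.107° (west) — does not cross 180°.
Total crossings: 1.

1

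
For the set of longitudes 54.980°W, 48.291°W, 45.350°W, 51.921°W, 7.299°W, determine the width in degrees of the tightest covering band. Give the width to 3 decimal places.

Sort the longitudes: -54.980°, -51.921°, -48.291°, -45.350°, -7.299°.
Eastward gaps between consecutive values (wrapping around): 3.059°, 3.630°, 2.941°, 38.051°, 312.319°.
Largest gap = 312.319° ⇒ minimal covering band is its complement: 360° − 312.319° = 47.681°.
Band runs from -54.980° eastward to -7.299°.

47.681°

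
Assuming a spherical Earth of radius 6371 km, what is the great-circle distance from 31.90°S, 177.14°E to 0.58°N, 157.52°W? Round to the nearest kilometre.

4489 km

Δλ = -157.52 − 177.14 = -334.66°; wrapped into (−180°, 180°]: 25.34°.
Δφ = 0.58 − -31.90 = 32.48°.
a = sin²(Δφ/2) + cos φ₁ · cos φ₂ · sin²(Δλ/2) = 0.119051.
c = 2·atan2(√a, √(1−a)) = 0.70456 rad → d = 6371·c ≈ 4488.73 km.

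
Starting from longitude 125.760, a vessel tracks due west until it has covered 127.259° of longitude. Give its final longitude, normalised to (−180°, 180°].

-1.499°

Start at +125.760°; shift −127.259° → -1.499°.
-1.499° already lies in (−180°, 180°].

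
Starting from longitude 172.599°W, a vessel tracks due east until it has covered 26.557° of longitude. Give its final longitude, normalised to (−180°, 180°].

Start at -172.599°; shift +26.557° → -146.042°.
-146.042° already lies in (−180°, 180°].

146.042°W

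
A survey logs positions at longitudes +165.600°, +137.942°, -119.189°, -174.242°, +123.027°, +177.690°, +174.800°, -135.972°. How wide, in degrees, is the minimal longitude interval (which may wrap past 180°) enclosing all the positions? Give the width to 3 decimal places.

Sort the longitudes: -174.242°, -135.972°, -119.189°, +123.027°, +137.942°, +165.600°, +174.800°, +177.690°.
Eastward gaps between consecutive values (wrapping around): 38.270°, 16.783°, 242.216°, 14.915°, 27.658°, 9.200°, 2.890°, 8.068°.
Largest gap = 242.216° ⇒ minimal covering band is its complement: 360° − 242.216° = 117.784°.
Band runs from +123.027° eastward to -119.189°, crossing the antimeridian.

117.784°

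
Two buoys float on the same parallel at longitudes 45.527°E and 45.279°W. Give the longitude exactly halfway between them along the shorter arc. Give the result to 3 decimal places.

Signed shortest Δλ from +45.527° to -45.279° is -90.806°.
Midpoint longitude = +45.527° + (-90.806°)/2 = +45.527° − 45.403° = +0.124°.

0.124°E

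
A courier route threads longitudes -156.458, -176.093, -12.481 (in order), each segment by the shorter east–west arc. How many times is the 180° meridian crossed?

Leg 1: -156.458° → -176.093°, shortest Δλ = -19.635° (west) — does not cross 180°.
Leg 2: -176.093° → -12.481°, shortest Δλ = 163.612° (east) — does not cross 180°.
Total crossings: 0.

0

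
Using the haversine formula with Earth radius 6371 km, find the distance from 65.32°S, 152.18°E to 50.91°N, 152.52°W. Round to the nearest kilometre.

Δλ = -152.52 − 152.18 = -304.70°; wrapped into (−180°, 180°]: 55.30°.
Δφ = 50.91 − -65.32 = 116.23°.
a = sin²(Δφ/2) + cos φ₁ · cos φ₂ · sin²(Δλ/2) = 0.777688.
c = 2·atan2(√a, √(1−a)) = 2.15961 rad → d = 6371·c ≈ 13758.89 km.

13759 km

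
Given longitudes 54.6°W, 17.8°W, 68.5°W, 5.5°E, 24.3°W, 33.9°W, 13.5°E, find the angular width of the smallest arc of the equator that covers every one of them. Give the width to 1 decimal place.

82.0°

Sort the longitudes: -68.5°, -54.6°, -33.9°, -24.3°, -17.8°, +5.5°, +13.5°.
Eastward gaps between consecutive values (wrapping around): 13.9°, 20.7°, 9.6°, 6.5°, 23.3°, 8.0°, 278.0°.
Largest gap = 278.0° ⇒ minimal covering band is its complement: 360° − 278.0° = 82.0°.
Band runs from -68.5° eastward to +13.5°.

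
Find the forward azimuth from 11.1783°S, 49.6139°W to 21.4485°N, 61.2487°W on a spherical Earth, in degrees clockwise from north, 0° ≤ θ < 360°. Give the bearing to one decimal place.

340.7°

Δλ = -61.2487 − -49.6139 = -11.6348°.
θ = atan2( sin Δλ · cos φ₂ , cos φ₁ · sin φ₂ − sin φ₁ · cos φ₂ · cos Δλ )
  = atan2(-0.18771, 0.53546) = -19.318° → normalised to [0°, 360°): 340.682°.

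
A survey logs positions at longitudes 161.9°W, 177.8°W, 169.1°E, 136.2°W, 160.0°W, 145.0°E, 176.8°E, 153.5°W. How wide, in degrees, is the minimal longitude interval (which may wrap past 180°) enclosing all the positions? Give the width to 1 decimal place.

78.8°

Sort the longitudes: -177.8°, -161.9°, -160.0°, -153.5°, -136.2°, +145.0°, +169.1°, +176.8°.
Eastward gaps between consecutive values (wrapping around): 15.9°, 1.9°, 6.5°, 17.3°, 281.2°, 24.1°, 7.7°, 5.4°.
Largest gap = 281.2° ⇒ minimal covering band is its complement: 360° − 281.2° = 78.8°.
Band runs from +145.0° eastward to -136.2°, crossing the antimeridian.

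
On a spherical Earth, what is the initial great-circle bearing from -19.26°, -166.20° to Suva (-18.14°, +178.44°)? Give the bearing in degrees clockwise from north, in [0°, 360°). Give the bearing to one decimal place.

271.9°

Δλ = 178.44 − -166.20 = 344.64°; wrapped into (−180°, 180°]: -15.36°.
θ = atan2( sin Δλ · cos φ₂ , cos φ₁ · sin φ₂ − sin φ₁ · cos φ₂ · cos Δλ )
  = atan2(-0.25172, 0.00835) = -88.100° → normalised to [0°, 360°): 271.900°.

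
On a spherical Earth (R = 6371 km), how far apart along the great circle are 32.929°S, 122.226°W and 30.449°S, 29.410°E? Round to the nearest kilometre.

12362 km

Δλ = 29.410 − -122.226 = 151.636°.
Δφ = -30.449 − -32.929 = 2.480°.
a = sin²(Δφ/2) + cos φ₁ · cos φ₂ · sin²(Δλ/2) = 0.680617.
c = 2·atan2(√a, √(1−a)) = 1.94039 rad → d = 6371·c ≈ 12362.21 km.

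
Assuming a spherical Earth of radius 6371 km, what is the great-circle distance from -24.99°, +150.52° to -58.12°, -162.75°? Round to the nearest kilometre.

5184 km

Δλ = -162.75 − 150.52 = -313.27°; wrapped into (−180°, 180°]: 46.73°.
Δφ = -58.12 − -24.99 = -33.13°.
a = sin²(Δφ/2) + cos φ₁ · cos φ₂ · sin²(Δλ/2) = 0.156574.
c = 2·atan2(√a, √(1−a)) = 0.81365 rad → d = 6371·c ≈ 5183.75 km.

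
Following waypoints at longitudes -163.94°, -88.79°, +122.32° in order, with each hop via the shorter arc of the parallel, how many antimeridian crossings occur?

Leg 1: -163.94° → -88.79°, shortest Δλ = 75.15° (east) — does not cross 180°.
Leg 2: -88.79° → +122.32°, shortest Δλ = -148.89° (west) — crosses 180°.
Total crossings: 1.

1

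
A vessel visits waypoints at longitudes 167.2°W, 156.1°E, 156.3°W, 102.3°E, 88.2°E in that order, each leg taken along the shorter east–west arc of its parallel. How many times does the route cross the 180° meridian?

Leg 1: -167.2° → +156.1°, shortest Δλ = -36.7° (west) — crosses 180°.
Leg 2: +156.1° → -156.3°, shortest Δλ = 47.6° (east) — crosses 180°.
Leg 3: -156.3° → +102.3°, shortest Δλ = -101.4° (west) — crosses 180°.
Leg 4: +102.3° → +88.2°, shortest Δλ = -14.1° (west) — does not cross 180°.
Total crossings: 3.

3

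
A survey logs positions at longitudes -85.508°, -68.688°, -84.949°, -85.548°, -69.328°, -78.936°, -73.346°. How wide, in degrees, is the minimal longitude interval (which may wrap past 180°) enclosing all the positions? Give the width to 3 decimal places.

Sort the longitudes: -85.548°, -85.508°, -84.949°, -78.936°, -73.346°, -69.328°, -68.688°.
Eastward gaps between consecutive values (wrapping around): 0.040°, 0.559°, 6.013°, 5.590°, 4.018°, 0.640°, 343.140°.
Largest gap = 343.140° ⇒ minimal covering band is its complement: 360° − 343.140° = 16.860°.
Band runs from -85.548° eastward to -68.688°.

16.860°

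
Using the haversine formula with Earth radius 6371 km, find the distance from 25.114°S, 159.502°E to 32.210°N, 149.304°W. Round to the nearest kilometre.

Δλ = -149.304 − 159.502 = -308.806°; wrapped into (−180°, 180°]: 51.194°.
Δφ = 32.210 − -25.114 = 57.324°.
a = sin²(Δφ/2) + cos φ₁ · cos φ₂ · sin²(Δλ/2) = 0.373057.
c = 2·atan2(√a, √(1−a)) = 1.31410 rad → d = 6371·c ≈ 8372.13 km.

8372 km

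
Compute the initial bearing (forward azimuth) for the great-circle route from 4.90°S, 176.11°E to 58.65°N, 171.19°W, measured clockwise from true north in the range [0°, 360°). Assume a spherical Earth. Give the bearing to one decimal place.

Δλ = -171.19 − 176.11 = -347.30°; wrapped into (−180°, 180°]: 12.70°.
θ = atan2( sin Δλ · cos φ₂ , cos φ₁ · sin φ₂ − sin φ₁ · cos φ₂ · cos Δλ )
  = atan2(0.11438, 0.89424) = 7.289° → normalised to [0°, 360°): 7.289°.

7.3°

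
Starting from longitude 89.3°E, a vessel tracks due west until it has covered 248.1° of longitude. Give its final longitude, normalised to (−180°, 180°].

Start at +89.3°; shift −248.1° → -158.8°.
-158.8° already lies in (−180°, 180°].

158.8°W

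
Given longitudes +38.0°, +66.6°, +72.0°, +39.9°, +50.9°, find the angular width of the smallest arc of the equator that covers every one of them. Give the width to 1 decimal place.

Sort the longitudes: +38.0°, +39.9°, +50.9°, +66.6°, +72.0°.
Eastward gaps between consecutive values (wrapping around): 1.9°, 11.0°, 15.7°, 5.4°, 326.0°.
Largest gap = 326.0° ⇒ minimal covering band is its complement: 360° − 326.0° = 34.0°.
Band runs from +38.0° eastward to +72.0°.

34.0°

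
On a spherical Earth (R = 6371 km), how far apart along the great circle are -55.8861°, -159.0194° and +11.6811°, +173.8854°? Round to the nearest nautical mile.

4278 nmi

Δλ = 173.8854 − -159.0194 = 332.9048°; wrapped into (−180°, 180°]: -27.0952°.
Δφ = 11.6811 − -55.8861 = 67.5672°.
a = sin²(Δφ/2) + cos φ₁ · cos φ₂ · sin²(Δλ/2) = 0.339339.
c = 2·atan2(√a, √(1−a)) = 1.24367 rad → d = 6371·c ≈ 7923.42 km ≈ 4278.31 nmi.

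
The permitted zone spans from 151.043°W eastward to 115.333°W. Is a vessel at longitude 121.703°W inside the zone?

Yes

Band width going east from -151.043° to -115.333°: ((-115.333 − -151.043) mod 360) = 35.710°.
Offset of -121.703° east of the west edge: ((-121.703 − -151.043) mod 360) = 29.340°.
29.340° ≤ 35.710° ⇒ inside.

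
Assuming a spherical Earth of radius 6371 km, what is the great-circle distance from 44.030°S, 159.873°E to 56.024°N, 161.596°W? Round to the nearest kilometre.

11697 km

Δλ = -161.596 − 159.873 = -321.469°; wrapped into (−180°, 180°]: 38.531°.
Δφ = 56.024 − -44.030 = 100.054°.
a = sin²(Δφ/2) + cos φ₁ · cos φ₂ · sin²(Δλ/2) = 0.631029.
c = 2·atan2(√a, √(1−a)) = 1.83595 rad → d = 6371·c ≈ 11696.85 km.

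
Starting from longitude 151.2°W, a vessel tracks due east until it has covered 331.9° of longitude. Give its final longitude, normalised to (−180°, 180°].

179.3°W

Start at -151.2°; shift +331.9° → +180.7°.
+180.7° lies outside (−180°, 180°]; subtract 360° → -179.3°.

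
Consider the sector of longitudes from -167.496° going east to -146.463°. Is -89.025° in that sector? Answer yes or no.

No

Band width going east from -167.496° to -146.463°: ((-146.463 − -167.496) mod 360) = 21.033°.
Offset of -89.025° east of the west edge: ((-89.025 − -167.496) mod 360) = 78.471°.
78.471° > 21.033° ⇒ outside.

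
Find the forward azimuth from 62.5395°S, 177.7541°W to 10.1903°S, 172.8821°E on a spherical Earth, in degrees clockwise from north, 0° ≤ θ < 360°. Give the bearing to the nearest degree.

Δλ = 172.8821 − -177.7541 = 350.6362°; wrapped into (−180°, 180°]: -9.3638°.
θ = atan2( sin Δλ · cos φ₂ , cos φ₁ · sin φ₂ − sin φ₁ · cos φ₂ · cos Δλ )
  = atan2(-0.16014, 0.78011) = -11.600° → normalised to [0°, 360°): 348.400°.

348°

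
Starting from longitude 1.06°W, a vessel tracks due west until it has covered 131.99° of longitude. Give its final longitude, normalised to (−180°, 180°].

Start at -1.06°; shift −131.99° → -133.05°.
-133.05° already lies in (−180°, 180°].

133.05°W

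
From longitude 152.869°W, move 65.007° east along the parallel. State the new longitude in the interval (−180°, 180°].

Start at -152.869°; shift +65.007° → -87.862°.
-87.862° already lies in (−180°, 180°].

87.862°W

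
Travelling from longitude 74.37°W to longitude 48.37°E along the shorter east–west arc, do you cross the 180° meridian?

No

Signed shortest Δλ = ((48.37 − -74.37 + 180) mod 360) − 180 = 122.74°.
Going east by 122.74° from -74.37° reaches +48.37° without touching 180°.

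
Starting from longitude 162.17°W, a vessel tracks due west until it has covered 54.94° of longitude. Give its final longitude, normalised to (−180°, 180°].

142.89°E

Start at -162.17°; shift −54.94° → -217.11°.
-217.11° lies outside (−180°, 180°]; add 360° → +142.89°.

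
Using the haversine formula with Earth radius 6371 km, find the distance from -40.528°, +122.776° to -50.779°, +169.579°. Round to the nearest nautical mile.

Δλ = 169.579 − 122.776 = 46.803°.
Δφ = -50.779 − -40.528 = -10.251°.
a = sin²(Δφ/2) + cos φ₁ · cos φ₂ · sin²(Δλ/2) = 0.083796.
c = 2·atan2(√a, √(1−a)) = 0.58736 rad → d = 6371·c ≈ 3742.05 km ≈ 2020.55 nmi.

2021 nmi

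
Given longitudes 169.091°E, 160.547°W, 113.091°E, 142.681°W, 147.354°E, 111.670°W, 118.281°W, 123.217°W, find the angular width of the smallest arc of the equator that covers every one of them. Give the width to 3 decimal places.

135.239°

Sort the longitudes: -160.547°, -142.681°, -123.217°, -118.281°, -111.670°, +113.091°, +147.354°, +169.091°.
Eastward gaps between consecutive values (wrapping around): 17.866°, 19.464°, 4.936°, 6.611°, 224.761°, 34.263°, 21.737°, 30.362°.
Largest gap = 224.761° ⇒ minimal covering band is its complement: 360° − 224.761° = 135.239°.
Band runs from +113.091° eastward to -111.670°, crossing the antimeridian.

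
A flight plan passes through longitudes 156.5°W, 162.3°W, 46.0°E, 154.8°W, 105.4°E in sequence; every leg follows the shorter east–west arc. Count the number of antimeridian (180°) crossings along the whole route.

Leg 1: -156.5° → -162.3°, shortest Δλ = -5.8° (west) — does not cross 180°.
Leg 2: -162.3° → +46.0°, shortest Δλ = -151.7° (west) — crosses 180°.
Leg 3: +46.0° → -154.8°, shortest Δλ = 159.2° (east) — crosses 180°.
Leg 4: -154.8° → +105.4°, shortest Δλ = -99.8° (west) — crosses 180°.
Total crossings: 3.

3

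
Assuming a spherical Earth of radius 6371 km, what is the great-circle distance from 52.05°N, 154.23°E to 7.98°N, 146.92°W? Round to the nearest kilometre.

7214 km

Δλ = -146.92 − 154.23 = -301.15°; wrapped into (−180°, 180°]: 58.85°.
Δφ = 7.98 − 52.05 = -44.07°.
a = sin²(Δφ/2) + cos φ₁ · cos φ₂ · sin²(Δλ/2) = 0.287747.
c = 2·atan2(√a, √(1−a)) = 1.13238 rad → d = 6371·c ≈ 7214.40 km.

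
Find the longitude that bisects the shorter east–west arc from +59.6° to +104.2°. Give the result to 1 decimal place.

+81.9°

Signed shortest Δλ from +59.6° to +104.2° is +44.6°.
Midpoint longitude = +59.6° + (+44.6°)/2 = +59.6° + 22.3° = +81.9°.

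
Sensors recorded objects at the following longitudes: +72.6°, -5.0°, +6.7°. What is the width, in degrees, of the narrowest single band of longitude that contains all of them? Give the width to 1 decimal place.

77.6°

Sort the longitudes: -5.0°, +6.7°, +72.6°.
Eastward gaps between consecutive values (wrapping around): 11.7°, 65.9°, 282.4°.
Largest gap = 282.4° ⇒ minimal covering band is its complement: 360° − 282.4° = 77.6°.
Band runs from -5.0° eastward to +72.6°.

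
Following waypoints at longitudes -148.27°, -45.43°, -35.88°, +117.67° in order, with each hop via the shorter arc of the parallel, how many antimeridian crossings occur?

Leg 1: -148.27° → -45.43°, shortest Δλ = 102.84° (east) — does not cross 180°.
Leg 2: -45.43° → -35.88°, shortest Δλ = 9.55° (east) — does not cross 180°.
Leg 3: -35.88° → +117.67°, shortest Δλ = 153.55° (east) — does not cross 180°.
Total crossings: 0.

0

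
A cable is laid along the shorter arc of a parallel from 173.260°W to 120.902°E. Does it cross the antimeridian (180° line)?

Naïve |120.902 − -173.260| = 294.162° > 180°, so the shorter arc goes the other way round — across 180°.
Signed shortest Δλ = ((120.902 − -173.260 + 180) mod 360) − 180 = -65.838°.
Going west by 65.838° from -173.260° passes through 180° before reaching +120.902°.

Yes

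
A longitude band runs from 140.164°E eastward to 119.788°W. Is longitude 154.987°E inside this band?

Yes

Band width going east from +140.164° to -119.788°: ((-119.788 − 140.164) mod 360) = 100.048°.
Offset of +154.987° east of the west edge: ((154.987 − 140.164) mod 360) = 14.823°.
14.823° ≤ 100.048° ⇒ inside.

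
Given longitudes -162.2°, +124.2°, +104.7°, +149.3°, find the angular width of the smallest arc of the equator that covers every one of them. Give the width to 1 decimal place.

Sort the longitudes: -162.2°, +104.7°, +124.2°, +149.3°.
Eastward gaps between consecutive values (wrapping around): 266.9°, 19.5°, 25.1°, 48.5°.
Largest gap = 266.9° ⇒ minimal covering band is its complement: 360° − 266.9° = 93.1°.
Band runs from +104.7° eastward to -162.2°, crossing the antimeridian.

93.1°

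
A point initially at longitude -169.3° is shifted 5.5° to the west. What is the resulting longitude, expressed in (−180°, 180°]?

-174.8°

Start at -169.3°; shift −5.5° → -174.8°.
-174.8° already lies in (−180°, 180°].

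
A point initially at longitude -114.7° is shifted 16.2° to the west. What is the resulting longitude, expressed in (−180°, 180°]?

Start at -114.7°; shift −16.2° → -130.9°.
-130.9° already lies in (−180°, 180°].

-130.9°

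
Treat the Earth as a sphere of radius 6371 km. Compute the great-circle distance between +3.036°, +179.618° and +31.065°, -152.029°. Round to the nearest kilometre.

Δλ = -152.029 − 179.618 = -331.647°; wrapped into (−180°, 180°]: 28.353°.
Δφ = 31.065 − 3.036 = 28.029°.
a = sin²(Δφ/2) + cos φ₁ · cos φ₂ · sin²(Δλ/2) = 0.109951.
c = 2·atan2(√a, √(1−a)) = 0.67598 rad → d = 6371·c ≈ 4306.64 km.

4307 km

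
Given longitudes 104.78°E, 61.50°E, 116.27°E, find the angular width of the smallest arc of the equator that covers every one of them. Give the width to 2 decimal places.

Sort the longitudes: +61.50°, +104.78°, +116.27°.
Eastward gaps between consecutive values (wrapping around): 43.28°, 11.49°, 305.23°.
Largest gap = 305.23° ⇒ minimal covering band is its complement: 360° − 305.23° = 54.77°.
Band runs from +61.50° eastward to +116.27°.

54.77°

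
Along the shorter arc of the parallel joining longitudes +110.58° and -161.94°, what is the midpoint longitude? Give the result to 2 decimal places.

+154.32°

Signed shortest Δλ from +110.58° to -161.94° is +87.48°.
Midpoint longitude = +110.58° + (+87.48°)/2 = +110.58° + 43.74° = +154.32°.
(The naïve average (+110.58 + -161.94)/2 = -25.68° is on the wrong side of the globe.)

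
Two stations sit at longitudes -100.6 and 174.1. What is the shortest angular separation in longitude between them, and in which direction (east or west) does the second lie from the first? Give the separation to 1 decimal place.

Raw difference: 174.1 − -100.6 = 274.7°.
Normalise into (−180°, 180°]: 274.7° − 360° = -85.3°.
Negative ⇒ the second point lies to the west; separation 85.3°.

85.3° west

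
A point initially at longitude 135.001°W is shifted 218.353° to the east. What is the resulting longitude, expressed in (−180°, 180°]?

83.352°E

Start at -135.001°; shift +218.353° → +83.352°.
+83.352° already lies in (−180°, 180°].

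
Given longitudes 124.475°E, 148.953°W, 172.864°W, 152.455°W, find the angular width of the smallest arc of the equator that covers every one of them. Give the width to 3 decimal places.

86.572°

Sort the longitudes: -172.864°, -152.455°, -148.953°, +124.475°.
Eastward gaps between consecutive values (wrapping around): 20.409°, 3.502°, 273.428°, 62.661°.
Largest gap = 273.428° ⇒ minimal covering band is its complement: 360° − 273.428° = 86.572°.
Band runs from +124.475° eastward to -148.953°, crossing the antimeridian.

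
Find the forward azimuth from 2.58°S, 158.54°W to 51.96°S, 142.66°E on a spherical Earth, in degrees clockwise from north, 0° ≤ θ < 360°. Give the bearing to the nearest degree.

Δλ = 142.66 − -158.54 = 301.20°; wrapped into (−180°, 180°]: -58.80°.
θ = atan2( sin Δλ · cos φ₂ , cos φ₁ · sin φ₂ − sin φ₁ · cos φ₂ · cos Δλ )
  = atan2(-0.52709, -0.77241) = -145.691° → normalised to [0°, 360°): 214.309°.

214°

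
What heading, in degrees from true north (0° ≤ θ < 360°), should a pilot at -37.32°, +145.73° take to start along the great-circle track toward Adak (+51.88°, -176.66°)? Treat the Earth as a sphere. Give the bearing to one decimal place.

22.2°

Δλ = -176.66 − 145.73 = -322.39°; wrapped into (−180°, 180°]: 37.61°.
θ = atan2( sin Δλ · cos φ₂ , cos φ₁ · sin φ₂ − sin φ₁ · cos φ₂ · cos Δλ )
  = atan2(0.37673, 0.92213) = 22.222° → normalised to [0°, 360°): 22.222°.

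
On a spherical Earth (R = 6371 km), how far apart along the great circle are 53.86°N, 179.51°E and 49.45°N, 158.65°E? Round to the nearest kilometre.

Δλ = 158.65 − 179.51 = -20.86°.
Δφ = 49.45 − 53.86 = -4.41°.
a = sin²(Δφ/2) + cos φ₁ · cos φ₂ · sin²(Δλ/2) = 0.014046.
c = 2·atan2(√a, √(1−a)) = 0.23759 rad → d = 6371·c ≈ 1513.68 km.

1514 km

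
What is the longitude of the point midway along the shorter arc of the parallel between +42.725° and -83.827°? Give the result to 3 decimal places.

Signed shortest Δλ from +42.725° to -83.827° is -126.552°.
Midpoint longitude = +42.725° + (-126.552°)/2 = +42.725° − 63.276° = -20.551°.

-20.551°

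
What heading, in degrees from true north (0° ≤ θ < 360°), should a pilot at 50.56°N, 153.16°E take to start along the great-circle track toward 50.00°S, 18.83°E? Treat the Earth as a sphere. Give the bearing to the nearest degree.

253°

Δλ = 18.83 − 153.16 = -134.33°.
θ = atan2( sin Δλ · cos φ₂ , cos φ₁ · sin φ₂ − sin φ₁ · cos φ₂ · cos Δλ )
  = atan2(-0.45980, -0.13975) = -106.906° → normalised to [0°, 360°): 253.094°.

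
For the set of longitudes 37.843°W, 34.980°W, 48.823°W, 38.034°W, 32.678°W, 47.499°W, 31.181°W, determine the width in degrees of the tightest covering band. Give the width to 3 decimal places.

Sort the longitudes: -48.823°, -47.499°, -38.034°, -37.843°, -34.980°, -32.678°, -31.181°.
Eastward gaps between consecutive values (wrapping around): 1.324°, 9.465°, 0.191°, 2.863°, 2.302°, 1.497°, 342.358°.
Largest gap = 342.358° ⇒ minimal covering band is its complement: 360° − 342.358° = 17.642°.
Band runs from -48.823° eastward to -31.181°.

17.642°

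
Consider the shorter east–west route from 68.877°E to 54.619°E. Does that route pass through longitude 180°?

Signed shortest Δλ = ((54.619 − 68.877 + 180) mod 360) − 180 = -14.258°.
Going west by 14.258° from +68.877° reaches +54.619° without touching 180°.

No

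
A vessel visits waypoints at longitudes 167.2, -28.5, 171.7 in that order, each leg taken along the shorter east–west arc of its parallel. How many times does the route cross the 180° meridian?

2

Leg 1: +167.2° → -28.5°, shortest Δλ = 164.3° (east) — crosses 180°.
Leg 2: -28.5° → +171.7°, shortest Δλ = -159.8° (west) — crosses 180°.
Total crossings: 2.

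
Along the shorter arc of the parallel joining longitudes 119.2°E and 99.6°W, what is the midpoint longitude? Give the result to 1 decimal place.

170.2°W

Signed shortest Δλ from +119.2° to -99.6° is +141.2°.
Midpoint longitude = +119.2° + (+141.2°)/2 = +119.2° + 70.6° = +189.8°.
Normalise into (−180°, 180°]: -170.2°.
(The naïve average (+119.2 + -99.6)/2 = 9.8° is on the wrong side of the globe.)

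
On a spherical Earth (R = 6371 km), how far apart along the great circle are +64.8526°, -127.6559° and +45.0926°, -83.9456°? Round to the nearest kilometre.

3437 km

Δλ = -83.9456 − -127.6559 = 43.7103°.
Δφ = 45.0926 − 64.8526 = -19.7600°.
a = sin²(Δφ/2) + cos φ₁ · cos φ₂ · sin²(Δλ/2) = 0.071015.
c = 2·atan2(√a, √(1−a)) = 0.53949 rad → d = 6371·c ≈ 3437.09 km.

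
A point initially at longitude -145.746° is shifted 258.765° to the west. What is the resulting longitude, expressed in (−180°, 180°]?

-44.511°

Start at -145.746°; shift −258.765° → -404.511°.
-404.511° lies outside (−180°, 180°]; add 360° → -44.511°.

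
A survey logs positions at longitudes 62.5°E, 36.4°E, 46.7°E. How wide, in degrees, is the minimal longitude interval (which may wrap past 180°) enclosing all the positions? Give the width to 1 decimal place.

Sort the longitudes: +36.4°, +46.7°, +62.5°.
Eastward gaps between consecutive values (wrapping around): 10.3°, 15.8°, 333.9°.
Largest gap = 333.9° ⇒ minimal covering band is its complement: 360° − 333.9° = 26.1°.
Band runs from +36.4° eastward to +62.5°.

26.1°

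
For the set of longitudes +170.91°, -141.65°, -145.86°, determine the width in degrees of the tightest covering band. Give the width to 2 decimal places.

Sort the longitudes: -145.86°, -141.65°, +170.91°.
Eastward gaps between consecutive values (wrapping around): 4.21°, 312.56°, 43.23°.
Largest gap = 312.56° ⇒ minimal covering band is its complement: 360° − 312.56° = 47.44°.
Band runs from +170.91° eastward to -141.65°, crossing the antimeridian.

47.44°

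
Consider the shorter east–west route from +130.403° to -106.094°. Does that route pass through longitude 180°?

Naïve |-106.094 − 130.403| = 236.497° > 180°, so the shorter arc goes the other way round — across 180°.
Signed shortest Δλ = ((-106.094 − 130.403 + 180) mod 360) − 180 = 123.503°.
Going east by 123.503° from +130.403° passes through 180° before reaching -106.094°.

Yes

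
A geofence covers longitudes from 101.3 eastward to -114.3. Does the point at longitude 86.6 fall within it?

No

Band width going east from +101.3° to -114.3°: ((-114.3 − 101.3) mod 360) = 144.4°.
Offset of +86.6° east of the west edge: ((86.6 − 101.3) mod 360) = 345.3°.
345.3° > 144.4° ⇒ outside.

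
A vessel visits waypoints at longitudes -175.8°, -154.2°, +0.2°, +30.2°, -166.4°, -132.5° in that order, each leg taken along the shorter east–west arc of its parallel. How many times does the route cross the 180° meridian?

1

Leg 1: -175.8° → -154.2°, shortest Δλ = 21.6° (east) — does not cross 180°.
Leg 2: -154.2° → +0.2°, shortest Δλ = 154.4° (east) — does not cross 180°.
Leg 3: +0.2° → +30.2°, shortest Δλ = 30.0° (east) — does not cross 180°.
Leg 4: +30.2° → -166.4°, shortest Δλ = 163.4° (east) — crosses 180°.
Leg 5: -166.4° → -132.5°, shortest Δλ = 33.9° (east) — does not cross 180°.
Total crossings: 1.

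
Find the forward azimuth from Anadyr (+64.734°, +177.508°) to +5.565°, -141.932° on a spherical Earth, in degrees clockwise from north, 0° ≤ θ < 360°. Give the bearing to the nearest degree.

135°

Δλ = -141.932 − 177.508 = -319.440°; wrapped into (−180°, 180°]: 40.560°.
θ = atan2( sin Δλ · cos φ₂ , cos φ₁ · sin φ₂ − sin φ₁ · cos φ₂ · cos Δλ )
  = atan2(0.64718, -0.64242) = 134.788° → normalised to [0°, 360°): 134.788°.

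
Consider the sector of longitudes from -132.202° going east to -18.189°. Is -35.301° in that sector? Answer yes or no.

Band width going east from -132.202° to -18.189°: ((-18.189 − -132.202) mod 360) = 114.013°.
Offset of -35.301° east of the west edge: ((-35.301 − -132.202) mod 360) = 96.901°.
96.901° ≤ 114.013° ⇒ inside.

Yes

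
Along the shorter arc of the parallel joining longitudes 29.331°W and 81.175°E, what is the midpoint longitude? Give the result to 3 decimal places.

Signed shortest Δλ from -29.331° to +81.175° is +110.506°.
Midpoint longitude = -29.331° + (+110.506°)/2 = -29.331° + 55.253° = +25.922°.

25.922°E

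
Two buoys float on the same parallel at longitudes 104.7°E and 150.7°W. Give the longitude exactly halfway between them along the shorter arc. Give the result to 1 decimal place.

157.0°E

Signed shortest Δλ from +104.7° to -150.7° is +104.6°.
Midpoint longitude = +104.7° + (+104.6°)/2 = +104.7° + 52.3° = +157.0°.
(The naïve average (+104.7 + -150.7)/2 = -23.0° is on the wrong side of the globe.)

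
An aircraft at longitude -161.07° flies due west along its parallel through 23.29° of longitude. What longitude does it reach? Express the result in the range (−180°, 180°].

+175.64°

Start at -161.07°; shift −23.29° → -184.36°.
-184.36° lies outside (−180°, 180°]; add 360° → +175.64°.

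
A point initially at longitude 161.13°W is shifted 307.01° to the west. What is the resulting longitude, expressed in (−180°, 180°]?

Start at -161.13°; shift −307.01° → -468.14°.
-468.14° lies outside (−180°, 180°]; add 360° → -108.14°.

108.14°W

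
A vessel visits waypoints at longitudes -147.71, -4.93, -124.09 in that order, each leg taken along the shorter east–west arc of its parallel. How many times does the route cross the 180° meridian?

0

Leg 1: -147.71° → -4.93°, shortest Δλ = 142.78° (east) — does not cross 180°.
Leg 2: -4.93° → -124.09°, shortest Δλ = -119.16° (west) — does not cross 180°.
Total crossings: 0.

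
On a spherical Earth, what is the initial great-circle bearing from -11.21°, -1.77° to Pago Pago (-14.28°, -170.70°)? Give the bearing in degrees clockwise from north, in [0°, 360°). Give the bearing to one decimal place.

Δλ = -170.70 − -1.77 = -168.93°.
θ = atan2( sin Δλ · cos φ₂ , cos φ₁ · sin φ₂ − sin φ₁ · cos φ₂ · cos Δλ )
  = atan2(-0.18608, -0.42685) = -156.446° → normalised to [0°, 360°): 203.554°.

203.6°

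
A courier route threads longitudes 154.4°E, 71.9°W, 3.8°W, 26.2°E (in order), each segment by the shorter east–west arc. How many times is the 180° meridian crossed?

1

Leg 1: +154.4° → -71.9°, shortest Δλ = 133.7° (east) — crosses 180°.
Leg 2: -71.9° → -3.8°, shortest Δλ = 68.1° (east) — does not cross 180°.
Leg 3: -3.8° → +26.2°, shortest Δλ = 30.0° (east) — does not cross 180°.
Total crossings: 1.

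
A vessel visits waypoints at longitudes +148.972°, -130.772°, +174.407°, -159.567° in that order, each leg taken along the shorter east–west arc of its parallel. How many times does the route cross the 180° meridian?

Leg 1: +148.972° → -130.772°, shortest Δλ = 80.256° (east) — crosses 180°.
Leg 2: -130.772° → +174.407°, shortest Δλ = -54.821° (west) — crosses 180°.
Leg 3: +174.407° → -159.567°, shortest Δλ = 26.026° (east) — crosses 180°.
Total crossings: 3.

3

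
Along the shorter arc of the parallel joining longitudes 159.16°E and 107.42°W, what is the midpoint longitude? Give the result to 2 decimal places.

Signed shortest Δλ from +159.16° to -107.42° is +93.42°.
Midpoint longitude = +159.16° + (+93.42°)/2 = +159.16° + 46.71° = +205.87°.
Normalise into (−180°, 180°]: -154.13°.
(The naïve average (+159.16 + -107.42)/2 = 25.87° is on the wrong side of the globe.)

154.13°W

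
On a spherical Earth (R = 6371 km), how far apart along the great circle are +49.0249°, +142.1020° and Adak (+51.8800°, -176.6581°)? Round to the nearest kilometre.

2897 km

Δλ = -176.6581 − 142.1020 = -318.7601°; wrapped into (−180°, 180°]: 41.2399°.
Δφ = 51.8800 − 49.0249 = 2.8551°.
a = sin²(Δφ/2) + cos φ₁ · cos φ₂ · sin²(Δλ/2) = 0.050823.
c = 2·atan2(√a, √(1−a)) = 0.45479 rad → d = 6371·c ≈ 2897.47 km.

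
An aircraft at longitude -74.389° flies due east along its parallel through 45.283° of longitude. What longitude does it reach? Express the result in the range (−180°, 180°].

-29.106°

Start at -74.389°; shift +45.283° → -29.106°.
-29.106° already lies in (−180°, 180°].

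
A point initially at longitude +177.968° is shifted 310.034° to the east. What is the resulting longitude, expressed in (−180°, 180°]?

Start at +177.968°; shift +310.034° → +488.002°.
+488.002° lies outside (−180°, 180°]; subtract 360° → +128.002°.

+128.002°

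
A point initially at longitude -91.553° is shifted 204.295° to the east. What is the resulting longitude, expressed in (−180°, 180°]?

+112.742°

Start at -91.553°; shift +204.295° → +112.742°.
+112.742° already lies in (−180°, 180°].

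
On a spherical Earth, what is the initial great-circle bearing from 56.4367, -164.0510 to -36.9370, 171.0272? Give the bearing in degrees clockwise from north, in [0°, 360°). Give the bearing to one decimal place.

199.8°

Δλ = 171.0272 − -164.0510 = 335.0782°; wrapped into (−180°, 180°]: -24.9218°.
θ = atan2( sin Δλ · cos φ₂ , cos φ₁ · sin φ₂ − sin φ₁ · cos φ₂ · cos Δλ )
  = atan2(-0.33681, -0.93625) = -160.214° → normalised to [0°, 360°): 199.786°.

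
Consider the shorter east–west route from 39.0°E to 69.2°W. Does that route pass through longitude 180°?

Signed shortest Δλ = ((-69.2 − 39.0 + 180) mod 360) − 180 = -108.2°.
Going west by 108.2° from +39.0° reaches -69.2° without touching 180°.

No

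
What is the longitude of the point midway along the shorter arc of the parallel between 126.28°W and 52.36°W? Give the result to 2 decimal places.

89.32°W

Signed shortest Δλ from -126.28° to -52.36° is +73.92°.
Midpoint longitude = -126.28° + (+73.92°)/2 = -126.28° + 36.96° = -89.32°.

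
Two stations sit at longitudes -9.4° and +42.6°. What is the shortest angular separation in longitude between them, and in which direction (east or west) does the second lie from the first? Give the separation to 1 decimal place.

52.0° east

Raw difference: 42.6 − -9.4 = 52.0°.
Normalise into (−180°, 180°]: 52.0° stays 52.0°.
Positive ⇒ the second point lies to the east; separation 52.0°.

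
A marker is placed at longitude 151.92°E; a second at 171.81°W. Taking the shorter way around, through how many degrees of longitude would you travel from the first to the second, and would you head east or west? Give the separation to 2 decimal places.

Raw difference: -171.81 − 151.92 = -323.73°.
Normalise into (−180°, 180°]: -323.73° + 360° = 36.27°.
Positive ⇒ the second point lies to the east; separation 36.27°.

36.27° east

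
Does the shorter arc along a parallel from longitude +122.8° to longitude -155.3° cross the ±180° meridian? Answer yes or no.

Yes

Naïve |-155.3 − 122.8| = 278.1° > 180°, so the shorter arc goes the other way round — across 180°.
Signed shortest Δλ = ((-155.3 − 122.8 + 180) mod 360) − 180 = 81.9°.
Going east by 81.9° from +122.8° passes through 180° before reaching -155.3°.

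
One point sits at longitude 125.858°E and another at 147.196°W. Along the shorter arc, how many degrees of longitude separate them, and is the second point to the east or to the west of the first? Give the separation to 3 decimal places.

86.946° east

Raw difference: -147.196 − 125.858 = -273.054°.
Normalise into (−180°, 180°]: -273.054° + 360° = 86.946°.
Positive ⇒ the second point lies to the east; separation 86.946°.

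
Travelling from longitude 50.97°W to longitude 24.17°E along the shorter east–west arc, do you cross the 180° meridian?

Signed shortest Δλ = ((24.17 − -50.97 + 180) mod 360) − 180 = 75.14°.
Going east by 75.14° from -50.97° reaches +24.17° without touching 180°.

No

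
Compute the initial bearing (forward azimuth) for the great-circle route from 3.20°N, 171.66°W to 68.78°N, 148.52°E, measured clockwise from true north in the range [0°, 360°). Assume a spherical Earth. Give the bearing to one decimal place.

Δλ = 148.52 − -171.66 = 320.18°; wrapped into (−180°, 180°]: -39.82°.
θ = atan2( sin Δλ · cos φ₂ , cos φ₁ · sin φ₂ − sin φ₁ · cos φ₂ · cos Δλ )
  = atan2(-0.23178, 0.91523) = -14.212° → normalised to [0°, 360°): 345.788°.

345.8°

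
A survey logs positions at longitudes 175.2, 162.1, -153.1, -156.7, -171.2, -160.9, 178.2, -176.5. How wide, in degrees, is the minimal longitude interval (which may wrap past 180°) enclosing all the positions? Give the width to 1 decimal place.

Sort the longitudes: -176.5°, -171.2°, -160.9°, -156.7°, -153.1°, +162.1°, +175.2°, +178.2°.
Eastward gaps between consecutive values (wrapping around): 5.3°, 10.3°, 4.2°, 3.6°, 315.2°, 13.1°, 3.0°, 5.3°.
Largest gap = 315.2° ⇒ minimal covering band is its complement: 360° − 315.2° = 44.8°.
Band runs from +162.1° eastward to -153.1°, crossing the antimeridian.

44.8°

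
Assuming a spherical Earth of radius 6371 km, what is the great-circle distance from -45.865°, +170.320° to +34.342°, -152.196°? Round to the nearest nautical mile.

Δλ = -152.196 − 170.320 = -322.516°; wrapped into (−180°, 180°]: 37.484°.
Δφ = 34.342 − -45.865 = 80.207°.
a = sin²(Δφ/2) + cos φ₁ · cos φ₂ · sin²(Δλ/2) = 0.474314.
c = 2·atan2(√a, √(1−a)) = 1.51940 rad → d = 6371·c ≈ 9680.11 km ≈ 5226.84 nmi.

5227 nmi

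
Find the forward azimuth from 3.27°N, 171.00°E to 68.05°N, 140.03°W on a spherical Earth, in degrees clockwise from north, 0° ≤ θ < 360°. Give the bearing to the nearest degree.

17°

Δλ = -140.03 − 171.00 = -311.03°; wrapped into (−180°, 180°]: 48.97°.
θ = atan2( sin Δλ · cos φ₂ , cos φ₁ · sin φ₂ − sin φ₁ · cos φ₂ · cos Δλ )
  = atan2(0.28198, 0.91200) = 17.181° → normalised to [0°, 360°): 17.181°.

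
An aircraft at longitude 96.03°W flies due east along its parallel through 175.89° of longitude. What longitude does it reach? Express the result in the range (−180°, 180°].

Start at -96.03°; shift +175.89° → +79.86°.
+79.86° already lies in (−180°, 180°].

79.86°E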